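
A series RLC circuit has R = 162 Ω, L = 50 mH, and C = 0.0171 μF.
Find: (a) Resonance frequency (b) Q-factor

Step 1 — Resonance condition Im(Z)=0 gives ω₀ = 1/√(LC).
Step 2 — ω₀ = 1/√(0.05·1.71e-08) = 3.42e+04 rad/s.
Step 3 — f₀ = ω₀/(2π) = 5443 Hz.
Step 4 — Series Q: Q = ω₀L/R = 3.42e+04·0.05/162 = 10.56.

(a) f₀ = 5443 Hz  (b) Q = 10.56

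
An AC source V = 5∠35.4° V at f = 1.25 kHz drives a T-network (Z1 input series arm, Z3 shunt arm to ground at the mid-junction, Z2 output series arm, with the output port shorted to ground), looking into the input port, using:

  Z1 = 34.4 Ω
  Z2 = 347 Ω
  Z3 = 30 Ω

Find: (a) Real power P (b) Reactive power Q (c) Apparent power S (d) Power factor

Step 1 — Angular frequency: ω = 2π·f = 2π·1250 = 7854 rad/s.
Step 2 — Component impedances:
  Z1: Z = R = 34.4 Ω
  Z2: Z = R = 347 Ω
  Z3: Z = R = 30 Ω
Step 3 — With the output port shorted to ground, the output series arm Z2 runs from the junction to ground; the shunt arm Z3 also runs from the junction to ground. They appear in parallel: Z3 || Z2 = 27.61 Ω.
Step 4 — Series with input arm Z1: Z_in = Z1 + (Z3 || Z2) = 62.01 Ω = 62.01∠0.0° Ω.
Step 5 — Source phasor: V = 5∠35.4° V = 4.076 + j2.896 V.
Step 6 — Current: I = V / Z = 0.06572 + j0.04671 A = 0.08063∠35.4° A.
Step 7 — Complex power: S = V·I* = 0.4031 VA.
Step 8 — Real power: P = Re(S) = 0.4031 W.
Step 9 — Reactive power: Q = Im(S) = 0 VAR.
Step 10 — Apparent power: |S| = 0.4031 VA.
Step 11 — Power factor: PF = P/|S| = 1 (unity).

(a) P = 0.4031 W  (b) Q = 0 VAR  (c) S = 0.4031 VA  (d) PF = 1 (unity)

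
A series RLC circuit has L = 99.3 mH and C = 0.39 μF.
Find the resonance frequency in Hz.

Step 1 — Resonance condition Im(Z)=0 gives ω₀ = 1/√(LC).
Step 2 — ω₀ = 1/√(0.0993·3.9e-07) = 5082 rad/s.
Step 3 — f₀ = ω₀/(2π) = 808.7 Hz.

f₀ = 808.7 Hz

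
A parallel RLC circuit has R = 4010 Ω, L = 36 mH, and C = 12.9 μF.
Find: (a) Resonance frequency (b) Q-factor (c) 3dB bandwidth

Step 1 — Resonance: ω₀ = 1/√(LC) = 1/√(0.036·1.29e-05) = 1467 rad/s.
Step 2 — f₀ = ω₀/(2π) = 233.5 Hz.
Step 3 — Parallel Q: Q = R/(ω₀L) = 4010/(1467·0.036) = 75.91.
Step 4 — Bandwidth: Δω = ω₀/Q = 19.33 rad/s; BW = Δω/(2π) = 3.077 Hz.

(a) f₀ = 233.5 Hz  (b) Q = 75.91  (c) BW = 3.077 Hz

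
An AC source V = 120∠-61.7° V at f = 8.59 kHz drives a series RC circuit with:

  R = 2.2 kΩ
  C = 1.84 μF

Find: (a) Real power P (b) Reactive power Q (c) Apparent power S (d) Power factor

Step 1 — Angular frequency: ω = 2π·f = 2π·8590 = 5.397e+04 rad/s.
Step 2 — Component impedances:
  R: Z = R = 2200 Ω
  C: Z = 1/(jωC) = -j/(ω·C) = 0 - j10.07 Ω
Step 3 — Series combination: Z_total = R + C = 2200 - j10.07 Ω = 2200∠-0.3° Ω.
Step 4 — Source phasor: V = 120∠-61.7° V = 56.89 - j105.7 V.
Step 5 — Current: I = V / Z = 0.02608 - j0.04791 A = 0.05454∠-61.4° A.
Step 6 — Complex power: S = V·I* = 6.545 - j0.02996 VA.
Step 7 — Real power: P = Re(S) = 6.545 W.
Step 8 — Reactive power: Q = Im(S) = -0.02996 VAR.
Step 9 — Apparent power: |S| = 6.545 VA.
Step 10 — Power factor: PF = P/|S| = 1 (leading).

(a) P = 6.545 W  (b) Q = -0.02996 VAR  (c) S = 6.545 VA  (d) PF = 1 (leading)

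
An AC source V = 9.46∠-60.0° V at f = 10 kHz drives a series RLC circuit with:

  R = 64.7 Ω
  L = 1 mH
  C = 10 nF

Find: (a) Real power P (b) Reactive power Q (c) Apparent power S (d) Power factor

Step 1 — Angular frequency: ω = 2π·f = 2π·1e+04 = 6.283e+04 rad/s.
Step 2 — Component impedances:
  R: Z = R = 64.7 Ω
  L: Z = jωL = j·6.283e+04·0.001 = 0 + j62.83 Ω
  C: Z = 1/(jωC) = -j/(ω·C) = 0 - j1592 Ω
Step 3 — Series combination: Z_total = R + L + C = 64.7 - j1529 Ω = 1530∠-87.6° Ω.
Step 4 — Source phasor: V = 9.46∠-60.0° V = 4.73 - j8.193 V.
Step 5 — Current: I = V / Z = 0.00548 + j0.002862 A = 0.006183∠27.6° A.
Step 6 — Complex power: S = V·I* = 0.002473 - j0.05844 VA.
Step 7 — Real power: P = Re(S) = 0.002473 W.
Step 8 — Reactive power: Q = Im(S) = -0.05844 VAR.
Step 9 — Apparent power: |S| = 0.05849 VA.
Step 10 — Power factor: PF = P/|S| = 0.04229 (leading).

(a) P = 0.002473 W  (b) Q = -0.05844 VAR  (c) S = 0.05849 VA  (d) PF = 0.04229 (leading)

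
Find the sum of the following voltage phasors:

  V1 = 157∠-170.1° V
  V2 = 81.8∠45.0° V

Step 1 — Convert each phasor to rectangular form:
  V1 = 157·(cos(-170.1°) + j·sin(-170.1°)) = -154.7 - j26.99 V
  V2 = 81.8·(cos(45.0°) + j·sin(45.0°)) = 57.84 + j57.84 V
Step 2 — Sum components: V_total = -96.82 + j30.85 V.
Step 3 — Convert to polar: |V_total| = 101.6 V, ∠V_total = 162.3°.

V_total = 101.6∠162.3° V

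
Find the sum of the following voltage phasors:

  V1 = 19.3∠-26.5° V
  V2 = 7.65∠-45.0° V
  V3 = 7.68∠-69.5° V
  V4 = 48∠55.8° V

Step 1 — Convert each phasor to rectangular form:
  V1 = 19.3·(cos(-26.5°) + j·sin(-26.5°)) = 17.27 - j8.612 V
  V2 = 7.65·(cos(-45.0°) + j·sin(-45.0°)) = 5.409 - j5.409 V
  V3 = 7.68·(cos(-69.5°) + j·sin(-69.5°)) = 2.69 - j7.194 V
  V4 = 48·(cos(55.8°) + j·sin(55.8°)) = 26.98 + j39.7 V
Step 2 — Sum components: V_total = 52.35 + j18.49 V.
Step 3 — Convert to polar: |V_total| = 55.52 V, ∠V_total = 19.4°.

V_total = 55.52∠19.4° V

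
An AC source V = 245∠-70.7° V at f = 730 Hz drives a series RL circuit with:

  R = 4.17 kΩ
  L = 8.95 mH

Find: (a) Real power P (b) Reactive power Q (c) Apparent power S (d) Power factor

Step 1 — Angular frequency: ω = 2π·f = 2π·730 = 4587 rad/s.
Step 2 — Component impedances:
  R: Z = R = 4170 Ω
  L: Z = jωL = j·4587·0.00895 = 0 + j41.05 Ω
Step 3 — Series combination: Z_total = R + L = 4170 + j41.05 Ω = 4170∠0.6° Ω.
Step 4 — Source phasor: V = 245∠-70.7° V = 80.98 - j231.2 V.
Step 5 — Current: I = V / Z = 0.01887 - j0.05564 A = 0.05875∠-71.3° A.
Step 6 — Complex power: S = V·I* = 14.39 + j0.1417 VA.
Step 7 — Real power: P = Re(S) = 14.39 W.
Step 8 — Reactive power: Q = Im(S) = 0.1417 VAR.
Step 9 — Apparent power: |S| = 14.39 VA.
Step 10 — Power factor: PF = P/|S| = 1 (lagging).

(a) P = 14.39 W  (b) Q = 0.1417 VAR  (c) S = 14.39 VA  (d) PF = 1 (lagging)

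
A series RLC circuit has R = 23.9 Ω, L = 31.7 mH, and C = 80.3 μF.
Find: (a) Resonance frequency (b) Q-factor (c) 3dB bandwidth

Step 1 — Resonance condition Im(Z)=0 gives ω₀ = 1/√(LC).
Step 2 — ω₀ = 1/√(0.0317·8.03e-05) = 626.8 rad/s.
Step 3 — f₀ = ω₀/(2π) = 99.75 Hz.
Step 4 — Series Q: Q = ω₀L/R = 626.8·0.0317/23.9 = 0.8313.
Step 5 — 3dB bandwidth: Δω = ω₀/Q = 753.9 rad/s; BW = Δω/(2π) = 120 Hz.

(a) f₀ = 99.75 Hz  (b) Q = 0.8313  (c) BW = 120 Hz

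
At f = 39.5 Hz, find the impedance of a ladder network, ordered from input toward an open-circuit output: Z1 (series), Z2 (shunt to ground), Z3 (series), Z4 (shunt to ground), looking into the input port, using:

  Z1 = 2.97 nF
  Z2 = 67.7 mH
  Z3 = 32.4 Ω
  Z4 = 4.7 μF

Step 1 — Angular frequency: ω = 2π·f = 2π·39.5 = 248.2 rad/s.
Step 2 — Component impedances:
  Z1: Z = 1/(jωC) = -j/(ω·C) = 0 - j1.357e+06 Ω
  Z2: Z = jωL = j·248.2·0.0677 = 0 + j16.8 Ω
  Z3: Z = R = 32.4 Ω
  Z4: Z = 1/(jωC) = -j/(ω·C) = 0 - j857.3 Ω
Step 3 — Ladder network (open output): work backward from the far end, alternating series and parallel combinations. Z_in = 0.01293 - j1.357e+06 Ω = 1.357e+06∠-90.0° Ω.

Z = 0.01293 - j1.357e+06 Ω = 1.357e+06∠-90.0° Ω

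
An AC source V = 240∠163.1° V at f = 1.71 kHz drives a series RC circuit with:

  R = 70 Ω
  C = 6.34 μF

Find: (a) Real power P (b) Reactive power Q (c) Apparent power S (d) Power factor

Step 1 — Angular frequency: ω = 2π·f = 2π·1710 = 1.074e+04 rad/s.
Step 2 — Component impedances:
  R: Z = R = 70 Ω
  C: Z = 1/(jωC) = -j/(ω·C) = 0 - j14.68 Ω
Step 3 — Series combination: Z_total = R + C = 70 - j14.68 Ω = 71.52∠-11.8° Ω.
Step 4 — Source phasor: V = 240∠163.1° V = -229.6 + j69.77 V.
Step 5 — Current: I = V / Z = -3.343 + j0.2957 A = 3.356∠174.9° A.
Step 6 — Complex power: S = V·I* = 788.2 - j165.3 VA.
Step 7 — Real power: P = Re(S) = 788.2 W.
Step 8 — Reactive power: Q = Im(S) = -165.3 VAR.
Step 9 — Apparent power: |S| = 805.3 VA.
Step 10 — Power factor: PF = P/|S| = 0.9787 (leading).

(a) P = 788.2 W  (b) Q = -165.3 VAR  (c) S = 805.3 VA  (d) PF = 0.9787 (leading)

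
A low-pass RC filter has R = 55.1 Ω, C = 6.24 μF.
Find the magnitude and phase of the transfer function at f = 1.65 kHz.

Step 1 — Angular frequency: ω = 2π·1650 = 1.037e+04 rad/s.
Step 2 — Transfer function: H(jω) = 1/(1 + jωRC).
Step 3 — Denominator: 1 + jωRC = 1 + j·1.037e+04·55.1·6.24e-06 = 1 + j3.565.
Step 4 — H = 0.07296 - j0.2601.
Step 5 — Magnitude: |H| = 0.2701 (-11.4 dB); phase: φ = -74.3°.

|H| = 0.2701 (-11.4 dB), φ = -74.3°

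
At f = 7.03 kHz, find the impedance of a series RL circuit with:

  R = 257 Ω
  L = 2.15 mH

Step 1 — Angular frequency: ω = 2π·f = 2π·7030 = 4.417e+04 rad/s.
Step 2 — Component impedances:
  R: Z = R = 257 Ω
  L: Z = jωL = j·4.417e+04·0.00215 = 0 + j94.97 Ω
Step 3 — Series combination: Z_total = R + L = 257 + j94.97 Ω = 274∠20.3° Ω.

Z = 257 + j94.97 Ω = 274∠20.3° Ω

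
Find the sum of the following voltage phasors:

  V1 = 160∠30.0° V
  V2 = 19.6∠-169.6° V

Step 1 — Convert each phasor to rectangular form:
  V1 = 160·(cos(30.0°) + j·sin(30.0°)) = 138.6 + j80 V
  V2 = 19.6·(cos(-169.6°) + j·sin(-169.6°)) = -19.28 - j3.538 V
Step 2 — Sum components: V_total = 119.3 + j76.46 V.
Step 3 — Convert to polar: |V_total| = 141.7 V, ∠V_total = 32.7°.

V_total = 141.7∠32.7° V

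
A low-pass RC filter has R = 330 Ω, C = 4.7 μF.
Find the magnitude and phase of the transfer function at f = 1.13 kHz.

Step 1 — Angular frequency: ω = 2π·1130 = 7100 rad/s.
Step 2 — Transfer function: H(jω) = 1/(1 + jωRC).
Step 3 — Denominator: 1 + jωRC = 1 + j·7100·330·4.7e-06 = 1 + j11.01.
Step 4 — H = 0.008179 - j0.09007.
Step 5 — Magnitude: |H| = 0.09044 (-20.9 dB); phase: φ = -84.8°.

|H| = 0.09044 (-20.9 dB), φ = -84.8°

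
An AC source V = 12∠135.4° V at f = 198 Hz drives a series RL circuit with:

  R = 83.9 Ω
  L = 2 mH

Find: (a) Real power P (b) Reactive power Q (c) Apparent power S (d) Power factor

Step 1 — Angular frequency: ω = 2π·f = 2π·198 = 1244 rad/s.
Step 2 — Component impedances:
  R: Z = R = 83.9 Ω
  L: Z = jωL = j·1244·0.002 = 0 + j2.488 Ω
Step 3 — Series combination: Z_total = R + L = 83.9 + j2.488 Ω = 83.94∠1.7° Ω.
Step 4 — Source phasor: V = 12∠135.4° V = -8.544 + j8.426 V.
Step 5 — Current: I = V / Z = -0.09877 + j0.1034 A = 0.143∠133.7° A.
Step 6 — Complex power: S = V·I* = 1.715 + j0.05085 VA.
Step 7 — Real power: P = Re(S) = 1.715 W.
Step 8 — Reactive power: Q = Im(S) = 0.05085 VAR.
Step 9 — Apparent power: |S| = 1.716 VA.
Step 10 — Power factor: PF = P/|S| = 0.9996 (lagging).

(a) P = 1.715 W  (b) Q = 0.05085 VAR  (c) S = 1.716 VA  (d) PF = 0.9996 (lagging)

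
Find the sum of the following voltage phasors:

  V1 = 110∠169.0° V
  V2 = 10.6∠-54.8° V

Step 1 — Convert each phasor to rectangular form:
  V1 = 110·(cos(169.0°) + j·sin(169.0°)) = -108 + j20.99 V
  V2 = 10.6·(cos(-54.8°) + j·sin(-54.8°)) = 6.11 - j8.662 V
Step 2 — Sum components: V_total = -101.9 + j12.33 V.
Step 3 — Convert to polar: |V_total| = 102.6 V, ∠V_total = 173.1°.

V_total = 102.6∠173.1° V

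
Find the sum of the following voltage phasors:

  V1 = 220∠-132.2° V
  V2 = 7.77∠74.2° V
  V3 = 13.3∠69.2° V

Step 1 — Convert each phasor to rectangular form:
  V1 = 220·(cos(-132.2°) + j·sin(-132.2°)) = -147.8 - j163 V
  V2 = 7.77·(cos(74.2°) + j·sin(74.2°)) = 2.116 + j7.476 V
  V3 = 13.3·(cos(69.2°) + j·sin(69.2°)) = 4.723 + j12.43 V
Step 2 — Sum components: V_total = -140.9 - j143.1 V.
Step 3 — Convert to polar: |V_total| = 200.8 V, ∠V_total = -134.6°.

V_total = 200.8∠-134.6° V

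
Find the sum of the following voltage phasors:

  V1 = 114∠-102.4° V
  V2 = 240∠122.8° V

Step 1 — Convert each phasor to rectangular form:
  V1 = 114·(cos(-102.4°) + j·sin(-102.4°)) = -24.48 - j111.3 V
  V2 = 240·(cos(122.8°) + j·sin(122.8°)) = -130 + j201.7 V
Step 2 — Sum components: V_total = -154.5 + j90.4 V.
Step 3 — Convert to polar: |V_total| = 179 V, ∠V_total = 149.7°.

V_total = 179∠149.7° V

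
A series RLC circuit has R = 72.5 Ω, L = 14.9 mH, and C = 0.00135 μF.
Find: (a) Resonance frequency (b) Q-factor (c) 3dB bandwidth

Step 1 — Resonance condition Im(Z)=0 gives ω₀ = 1/√(LC).
Step 2 — ω₀ = 1/√(0.0149·1.35e-09) = 2.23e+05 rad/s.
Step 3 — f₀ = ω₀/(2π) = 3.549e+04 Hz.
Step 4 — Series Q: Q = ω₀L/R = 2.23e+05·0.0149/72.5 = 45.82.
Step 5 — 3dB bandwidth: Δω = ω₀/Q = 4866 rad/s; BW = Δω/(2π) = 774.4 Hz.

(a) f₀ = 3.549e+04 Hz  (b) Q = 45.82  (c) BW = 774.4 Hz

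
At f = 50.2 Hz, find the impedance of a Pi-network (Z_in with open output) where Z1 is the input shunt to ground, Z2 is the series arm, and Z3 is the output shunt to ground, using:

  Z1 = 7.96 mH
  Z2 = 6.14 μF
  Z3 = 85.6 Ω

Step 1 — Angular frequency: ω = 2π·f = 2π·50.2 = 315.4 rad/s.
Step 2 — Component impedances:
  Z1: Z = jωL = j·315.4·0.00796 = 0 + j2.511 Ω
  Z2: Z = 1/(jωC) = -j/(ω·C) = 0 - j516.4 Ω
  Z3: Z = R = 85.6 Ω
Step 3 — With open output, the series arm Z2 and the output shunt Z3 appear in series to ground: Z2 + Z3 = 85.6 - j516.4 Ω.
Step 4 — Parallel with input shunt Z1: Z_in = Z1 || (Z2 + Z3) = 0.001988 + j2.523 Ω = 2.523∠90.0° Ω.

Z = 0.001988 + j2.523 Ω = 2.523∠90.0° Ω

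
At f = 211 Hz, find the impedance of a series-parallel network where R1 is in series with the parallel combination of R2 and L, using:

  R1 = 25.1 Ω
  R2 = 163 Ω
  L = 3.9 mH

Step 1 — Angular frequency: ω = 2π·f = 2π·211 = 1326 rad/s.
Step 2 — Component impedances:
  R1: Z = R = 25.1 Ω
  R2: Z = R = 163 Ω
  L: Z = jωL = j·1326·0.0039 = 0 + j5.17 Ω
Step 3 — Parallel branch: R2 || L = 1/(1/R2 + 1/L) = 0.1638 + j5.165 Ω.
Step 4 — Series with R1: Z_total = R1 + (R2 || L) = 25.26 + j5.165 Ω = 25.79∠11.6° Ω.

Z = 25.26 + j5.165 Ω = 25.79∠11.6° Ω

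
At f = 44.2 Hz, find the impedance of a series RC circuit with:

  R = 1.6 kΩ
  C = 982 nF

Step 1 — Angular frequency: ω = 2π·f = 2π·44.2 = 277.7 rad/s.
Step 2 — Component impedances:
  R: Z = R = 1600 Ω
  C: Z = 1/(jωC) = -j/(ω·C) = 0 - j3667 Ω
Step 3 — Series combination: Z_total = R + C = 1600 - j3667 Ω = 4001∠-66.4° Ω.

Z = 1600 - j3667 Ω = 4001∠-66.4° Ω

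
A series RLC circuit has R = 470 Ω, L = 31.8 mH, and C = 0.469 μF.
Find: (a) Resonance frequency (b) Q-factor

Step 1 — Resonance condition Im(Z)=0 gives ω₀ = 1/√(LC).
Step 2 — ω₀ = 1/√(0.0318·4.69e-07) = 8188 rad/s.
Step 3 — f₀ = ω₀/(2π) = 1303 Hz.
Step 4 — Series Q: Q = ω₀L/R = 8188·0.0318/470 = 0.554.

(a) f₀ = 1303 Hz  (b) Q = 0.554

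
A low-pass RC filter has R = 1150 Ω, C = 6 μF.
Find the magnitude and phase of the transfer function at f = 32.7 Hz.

Step 1 — Angular frequency: ω = 2π·32.7 = 205.5 rad/s.
Step 2 — Transfer function: H(jω) = 1/(1 + jωRC).
Step 3 — Denominator: 1 + jωRC = 1 + j·205.5·1150·6e-06 = 1 + j1.418.
Step 4 — H = 0.3322 - j0.471.
Step 5 — Magnitude: |H| = 0.5764 (-4.8 dB); phase: φ = -54.8°.

|H| = 0.5764 (-4.8 dB), φ = -54.8°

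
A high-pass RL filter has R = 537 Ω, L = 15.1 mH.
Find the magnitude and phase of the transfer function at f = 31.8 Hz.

Step 1 — Angular frequency: ω = 2π·31.8 = 199.8 rad/s.
Step 2 — Transfer function: H(jω) = jωL/(R + jωL).
Step 3 — Numerator jωL = j·3.017; denominator R + jωL = 537 + j3.017.
Step 4 — H = 3.156e-05 + j0.005618.
Step 5 — Magnitude: |H| = 0.005618 (-45.0 dB); phase: φ = 89.7°.

|H| = 0.005618 (-45.0 dB), φ = 89.7°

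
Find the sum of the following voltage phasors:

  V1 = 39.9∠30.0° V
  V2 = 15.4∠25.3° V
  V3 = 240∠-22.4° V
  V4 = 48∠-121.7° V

Step 1 — Convert each phasor to rectangular form:
  V1 = 39.9·(cos(30.0°) + j·sin(30.0°)) = 34.55 + j19.95 V
  V2 = 15.4·(cos(25.3°) + j·sin(25.3°)) = 13.92 + j6.581 V
  V3 = 240·(cos(-22.4°) + j·sin(-22.4°)) = 221.9 - j91.46 V
  V4 = 48·(cos(-121.7°) + j·sin(-121.7°)) = -25.22 - j40.84 V
Step 2 — Sum components: V_total = 245.1 - j105.8 V.
Step 3 — Convert to polar: |V_total| = 267 V, ∠V_total = -23.3°.

V_total = 267∠-23.3° V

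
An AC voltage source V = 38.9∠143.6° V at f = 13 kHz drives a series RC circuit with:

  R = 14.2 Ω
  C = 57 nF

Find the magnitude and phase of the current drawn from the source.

Step 1 — Angular frequency: ω = 2π·f = 2π·1.3e+04 = 8.168e+04 rad/s.
Step 2 — Component impedances:
  R: Z = R = 14.2 Ω
  C: Z = 1/(jωC) = -j/(ω·C) = 0 - j214.8 Ω
Step 3 — Series combination: Z_total = R + C = 14.2 - j214.8 Ω = 215.3∠-86.2° Ω.
Step 4 — Source phasor: V = 38.9∠143.6° V = -31.31 + j23.08 V.
Step 5 — Ohm's law: I = V / Z_total = (-31.31 + j23.08) / (14.2 - j214.8) = -0.1166 - j0.1381 A.
Step 6 — Convert to polar: |I| = 0.1807 A, ∠I = -130.2°.

I = 0.1807∠-130.2° A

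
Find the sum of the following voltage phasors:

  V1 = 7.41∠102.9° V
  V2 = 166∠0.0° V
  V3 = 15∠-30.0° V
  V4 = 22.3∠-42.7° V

Step 1 — Convert each phasor to rectangular form:
  V1 = 7.41·(cos(102.9°) + j·sin(102.9°)) = -1.654 + j7.223 V
  V2 = 166·(cos(0.0°) + j·sin(0.0°)) = 166 V
  V3 = 15·(cos(-30.0°) + j·sin(-30.0°)) = 12.99 - j7.5 V
  V4 = 22.3·(cos(-42.7°) + j·sin(-42.7°)) = 16.39 - j15.12 V
Step 2 — Sum components: V_total = 193.7 - j15.4 V.
Step 3 — Convert to polar: |V_total| = 194.3 V, ∠V_total = -4.5°.

V_total = 194.3∠-4.5° V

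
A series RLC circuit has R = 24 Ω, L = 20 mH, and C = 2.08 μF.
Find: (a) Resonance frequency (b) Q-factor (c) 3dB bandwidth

Step 1 — Resonance: ω₀ = 1/√(LC) = 1/√(0.02·2.08e-06) = 4903 rad/s.
Step 2 — f₀ = ω₀/(2π) = 780.3 Hz.
Step 3 — Series Q: Q = ω₀L/R = 4903·0.02/24 = 4.086.
Step 4 — Bandwidth: Δω = ω₀/Q = 1200 rad/s; BW = Δω/(2π) = 191 Hz.

(a) f₀ = 780.3 Hz  (b) Q = 4.086  (c) BW = 191 Hz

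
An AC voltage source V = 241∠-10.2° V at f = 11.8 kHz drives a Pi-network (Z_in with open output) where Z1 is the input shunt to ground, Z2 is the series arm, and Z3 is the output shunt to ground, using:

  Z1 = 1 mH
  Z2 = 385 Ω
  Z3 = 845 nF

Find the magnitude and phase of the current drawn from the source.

Step 1 — Angular frequency: ω = 2π·f = 2π·1.18e+04 = 7.414e+04 rad/s.
Step 2 — Component impedances:
  Z1: Z = jωL = j·7.414e+04·0.001 = 0 + j74.14 Ω
  Z2: Z = R = 385 Ω
  Z3: Z = 1/(jωC) = -j/(ω·C) = 0 - j15.96 Ω
Step 3 — With open output, the series arm Z2 and the output shunt Z3 appear in series to ground: Z2 + Z3 = 385 - j15.96 Ω.
Step 4 — Parallel with input shunt Z1: Z_in = Z1 || (Z2 + Z3) = 13.96 + j72.03 Ω = 73.37∠79.0° Ω.
Step 5 — Source phasor: V = 241∠-10.2° V = 237.2 - j42.68 V.
Step 6 — Ohm's law: I = V / Z_total = (237.2 - j42.68) / (13.96 + j72.03) = 0.04399 - j3.284 A.
Step 7 — Convert to polar: |I| = 3.285 A, ∠I = -89.2°.

I = 3.285∠-89.2° A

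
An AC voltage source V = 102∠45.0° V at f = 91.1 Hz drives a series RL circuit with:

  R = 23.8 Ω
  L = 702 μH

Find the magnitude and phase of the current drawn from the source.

Step 1 — Angular frequency: ω = 2π·f = 2π·91.1 = 572.4 rad/s.
Step 2 — Component impedances:
  R: Z = R = 23.8 Ω
  L: Z = jωL = j·572.4·0.000702 = 0 + j0.4018 Ω
Step 3 — Series combination: Z_total = R + L = 23.8 + j0.4018 Ω = 23.8∠1.0° Ω.
Step 4 — Source phasor: V = 102∠45.0° V = 72.12 + j72.12 V.
Step 5 — Ohm's law: I = V / Z_total = (72.12 + j72.12) / (23.8 + j0.4018) = 3.081 + j2.978 A.
Step 6 — Convert to polar: |I| = 4.285 A, ∠I = 44.0°.

I = 4.285∠44.0° A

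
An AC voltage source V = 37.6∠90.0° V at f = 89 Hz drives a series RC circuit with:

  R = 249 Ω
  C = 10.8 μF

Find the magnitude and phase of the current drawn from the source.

Step 1 — Angular frequency: ω = 2π·f = 2π·89 = 559.2 rad/s.
Step 2 — Component impedances:
  R: Z = R = 249 Ω
  C: Z = 1/(jωC) = -j/(ω·C) = 0 - j165.6 Ω
Step 3 — Series combination: Z_total = R + C = 249 - j165.6 Ω = 299∠-33.6° Ω.
Step 4 — Source phasor: V = 37.6∠90.0° V = 0 + j37.6 V.
Step 5 — Ohm's law: I = V / Z_total = (0 + j37.6) / (249 - j165.6) = -0.06963 + j0.1047 A.
Step 6 — Convert to polar: |I| = 0.1257 A, ∠I = 123.6°.

I = 0.1257∠123.6° A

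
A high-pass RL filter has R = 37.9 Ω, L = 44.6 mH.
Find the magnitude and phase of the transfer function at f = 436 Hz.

Step 1 — Angular frequency: ω = 2π·436 = 2739 rad/s.
Step 2 — Transfer function: H(jω) = jωL/(R + jωL).
Step 3 — Numerator jωL = j·122.2; denominator R + jωL = 37.9 + j122.2.
Step 4 — H = 0.9122 + j0.283.
Step 5 — Magnitude: |H| = 0.9551 (-0.4 dB); phase: φ = 17.2°.

|H| = 0.9551 (-0.4 dB), φ = 17.2°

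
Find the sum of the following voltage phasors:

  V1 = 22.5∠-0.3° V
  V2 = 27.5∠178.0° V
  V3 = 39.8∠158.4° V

Step 1 — Convert each phasor to rectangular form:
  V1 = 22.5·(cos(-0.3°) + j·sin(-0.3°)) = 22.5 - j0.1178 V
  V2 = 27.5·(cos(178.0°) + j·sin(178.0°)) = -27.48 + j0.9597 V
  V3 = 39.8·(cos(158.4°) + j·sin(158.4°)) = -37.01 + j14.65 V
Step 2 — Sum components: V_total = -41.99 + j15.49 V.
Step 3 — Convert to polar: |V_total| = 44.76 V, ∠V_total = 159.7°.

V_total = 44.76∠159.7° V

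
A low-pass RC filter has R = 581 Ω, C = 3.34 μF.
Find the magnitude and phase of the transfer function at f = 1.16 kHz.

Step 1 — Angular frequency: ω = 2π·1160 = 7288 rad/s.
Step 2 — Transfer function: H(jω) = 1/(1 + jωRC).
Step 3 — Denominator: 1 + jωRC = 1 + j·7288·581·3.34e-06 = 1 + j14.14.
Step 4 — H = 0.004974 - j0.07035.
Step 5 — Magnitude: |H| = 0.07053 (-23.0 dB); phase: φ = -86.0°.

|H| = 0.07053 (-23.0 dB), φ = -86.0°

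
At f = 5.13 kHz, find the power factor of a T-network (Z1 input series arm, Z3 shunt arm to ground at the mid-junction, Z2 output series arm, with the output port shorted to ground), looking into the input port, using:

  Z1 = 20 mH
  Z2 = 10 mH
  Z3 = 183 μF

Step 1 — Angular frequency: ω = 2π·f = 2π·5130 = 3.223e+04 rad/s.
Step 2 — Component impedances:
  Z1: Z = jωL = j·3.223e+04·0.02 = 0 + j644.7 Ω
  Z2: Z = jωL = j·3.223e+04·0.01 = 0 + j322.3 Ω
  Z3: Z = 1/(jωC) = -j/(ω·C) = 0 - j0.1695 Ω
Step 3 — With the output port shorted to ground, the output series arm Z2 runs from the junction to ground; the shunt arm Z3 also runs from the junction to ground. They appear in parallel: Z3 || Z2 = 0 - j0.1696 Ω.
Step 4 — Series with input arm Z1: Z_in = Z1 + (Z3 || Z2) = 0 + j644.5 Ω = 644.5∠90.0° Ω.
Step 5 — Power factor: PF = cos(φ) = Re(Z)/|Z| = 0/644.5 = 0.
Step 6 — Type: Im(Z) = 644.5 ⇒ lagging (phase φ = 90.0°).

PF = 0 (lagging, φ = 90.0°)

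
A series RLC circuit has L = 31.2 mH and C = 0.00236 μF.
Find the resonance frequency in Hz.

Step 1 — Resonance condition Im(Z)=0 gives ω₀ = 1/√(LC).
Step 2 — ω₀ = 1/√(0.0312·2.36e-09) = 1.165e+05 rad/s.
Step 3 — f₀ = ω₀/(2π) = 1.855e+04 Hz.

f₀ = 1.855e+04 Hz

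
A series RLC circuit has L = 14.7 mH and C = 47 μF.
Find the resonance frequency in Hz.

Step 1 — Resonance condition Im(Z)=0 gives ω₀ = 1/√(LC).
Step 2 — ω₀ = 1/√(0.0147·4.7e-05) = 1203 rad/s.
Step 3 — f₀ = ω₀/(2π) = 191.5 Hz.

f₀ = 191.5 Hz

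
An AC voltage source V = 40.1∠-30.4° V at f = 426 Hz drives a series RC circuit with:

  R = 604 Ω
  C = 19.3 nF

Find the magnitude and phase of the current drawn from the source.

Step 1 — Angular frequency: ω = 2π·f = 2π·426 = 2677 rad/s.
Step 2 — Component impedances:
  R: Z = R = 604 Ω
  C: Z = 1/(jωC) = -j/(ω·C) = 0 - j1.936e+04 Ω
Step 3 — Series combination: Z_total = R + C = 604 - j1.936e+04 Ω = 1.937e+04∠-88.2° Ω.
Step 4 — Source phasor: V = 40.1∠-30.4° V = 34.59 - j20.29 V.
Step 5 — Ohm's law: I = V / Z_total = (34.59 - j20.29) / (604 - j1.936e+04) = 0.001103 + j0.001752 A.
Step 6 — Convert to polar: |I| = 0.002071 A, ∠I = 57.8°.

I = 0.002071∠57.8° A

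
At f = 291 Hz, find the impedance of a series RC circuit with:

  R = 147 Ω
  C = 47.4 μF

Step 1 — Angular frequency: ω = 2π·f = 2π·291 = 1828 rad/s.
Step 2 — Component impedances:
  R: Z = R = 147 Ω
  C: Z = 1/(jωC) = -j/(ω·C) = 0 - j11.54 Ω
Step 3 — Series combination: Z_total = R + C = 147 - j11.54 Ω = 147.5∠-4.5° Ω.

Z = 147 - j11.54 Ω = 147.5∠-4.5° Ω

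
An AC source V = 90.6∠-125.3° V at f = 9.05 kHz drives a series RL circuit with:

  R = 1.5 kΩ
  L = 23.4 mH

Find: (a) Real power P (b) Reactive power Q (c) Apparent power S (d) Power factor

Step 1 — Angular frequency: ω = 2π·f = 2π·9050 = 5.686e+04 rad/s.
Step 2 — Component impedances:
  R: Z = R = 1500 Ω
  L: Z = jωL = j·5.686e+04·0.0234 = 0 + j1331 Ω
Step 3 — Series combination: Z_total = R + L = 1500 + j1331 Ω = 2005∠41.6° Ω.
Step 4 — Source phasor: V = 90.6∠-125.3° V = -52.35 - j73.94 V.
Step 5 — Current: I = V / Z = -0.044 - j0.01026 A = 0.04518∠-166.9° A.
Step 6 — Complex power: S = V·I* = 3.062 + j2.717 VA.
Step 7 — Real power: P = Re(S) = 3.062 W.
Step 8 — Reactive power: Q = Im(S) = 2.717 VAR.
Step 9 — Apparent power: |S| = 4.094 VA.
Step 10 — Power factor: PF = P/|S| = 0.7481 (lagging).

(a) P = 3.062 W  (b) Q = 2.717 VAR  (c) S = 4.094 VA  (d) PF = 0.7481 (lagging)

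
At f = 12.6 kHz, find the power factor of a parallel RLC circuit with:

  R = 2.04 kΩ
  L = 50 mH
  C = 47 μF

Step 1 — Angular frequency: ω = 2π·f = 2π·1.26e+04 = 7.917e+04 rad/s.
Step 2 — Component impedances:
  R: Z = R = 2040 Ω
  L: Z = jωL = j·7.917e+04·0.05 = 0 + j3958 Ω
  C: Z = 1/(jωC) = -j/(ω·C) = 0 - j0.2688 Ω
Step 3 — Parallel combination: 1/Z_total = 1/R + 1/L + 1/C; Z_total = 3.541e-05 - j0.2688 Ω = 0.2688∠-90.0° Ω.
Step 4 — Power factor: PF = cos(φ) = Re(Z)/|Z| = 3.5411e-05/0.26877 = 0.0001318.
Step 5 — Type: Im(Z) = -0.2688 ⇒ leading (phase φ = -90.0°).

PF = 0.0001318 (leading, φ = -90.0°)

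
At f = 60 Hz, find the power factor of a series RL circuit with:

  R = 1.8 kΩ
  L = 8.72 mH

Step 1 — Angular frequency: ω = 2π·f = 2π·60 = 377 rad/s.
Step 2 — Component impedances:
  R: Z = R = 1800 Ω
  L: Z = jωL = j·377·0.00872 = 0 + j3.287 Ω
Step 3 — Series combination: Z_total = R + L = 1800 + j3.287 Ω = 1800∠0.1° Ω.
Step 4 — Power factor: PF = cos(φ) = Re(Z)/|Z| = 1800/1800 = 1.
Step 5 — Type: Im(Z) = 3.287 ⇒ lagging (phase φ = 0.1°).

PF = 1 (lagging, φ = 0.1°)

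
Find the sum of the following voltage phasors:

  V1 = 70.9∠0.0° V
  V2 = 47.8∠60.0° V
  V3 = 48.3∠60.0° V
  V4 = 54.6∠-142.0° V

Step 1 — Convert each phasor to rectangular form:
  V1 = 70.9·(cos(0.0°) + j·sin(0.0°)) = 70.9 V
  V2 = 47.8·(cos(60.0°) + j·sin(60.0°)) = 23.9 + j41.4 V
  V3 = 48.3·(cos(60.0°) + j·sin(60.0°)) = 24.15 + j41.83 V
  V4 = 54.6·(cos(-142.0°) + j·sin(-142.0°)) = -43.03 - j33.62 V
Step 2 — Sum components: V_total = 75.92 + j49.61 V.
Step 3 — Convert to polar: |V_total| = 90.7 V, ∠V_total = 33.2°.

V_total = 90.7∠33.2° V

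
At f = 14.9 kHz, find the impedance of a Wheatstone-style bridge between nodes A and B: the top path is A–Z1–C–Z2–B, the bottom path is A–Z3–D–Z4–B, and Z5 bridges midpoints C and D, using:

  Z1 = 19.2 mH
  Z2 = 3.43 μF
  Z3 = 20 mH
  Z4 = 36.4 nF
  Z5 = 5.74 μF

Step 1 — Angular frequency: ω = 2π·f = 2π·1.49e+04 = 9.362e+04 rad/s.
Step 2 — Component impedances:
  Z1: Z = jωL = j·9.362e+04·0.0192 = 0 + j1797 Ω
  Z2: Z = 1/(jωC) = -j/(ω·C) = 0 - j3.114 Ω
  Z3: Z = jωL = j·9.362e+04·0.02 = 0 + j1872 Ω
  Z4: Z = 1/(jωC) = -j/(ω·C) = 0 - j293.4 Ω
  Z5: Z = 1/(jωC) = -j/(ω·C) = 0 - j1.861 Ω
Step 3 — Bridge requires nodal analysis (the Z5 bridge couples midpoints C and D, so the two paths cannot be reduced to a simple series/parallel combination). Setting node B to ground and injecting 1 A at node A, the 3-node admittance system at A, C, D solves to V_A = Z_AB = 0 + j913.6 Ω = 913.6∠90.0° Ω.

Z = 0 + j913.6 Ω = 913.6∠90.0° Ω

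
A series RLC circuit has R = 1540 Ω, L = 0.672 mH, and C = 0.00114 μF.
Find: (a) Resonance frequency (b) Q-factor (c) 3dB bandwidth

Step 1 — Resonance condition Im(Z)=0 gives ω₀ = 1/√(LC).
Step 2 — ω₀ = 1/√(0.000672·1.14e-09) = 1.143e+06 rad/s.
Step 3 — f₀ = ω₀/(2π) = 1.818e+05 Hz.
Step 4 — Series Q: Q = ω₀L/R = 1.143e+06·0.000672/1540 = 0.4986.
Step 5 — 3dB bandwidth: Δω = ω₀/Q = 2.292e+06 rad/s; BW = Δω/(2π) = 3.647e+05 Hz.

(a) f₀ = 1.818e+05 Hz  (b) Q = 0.4986  (c) BW = 3.647e+05 Hz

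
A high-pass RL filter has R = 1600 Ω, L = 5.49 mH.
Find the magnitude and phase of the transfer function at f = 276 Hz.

Step 1 — Angular frequency: ω = 2π·276 = 1734 rad/s.
Step 2 — Transfer function: H(jω) = jωL/(R + jωL).
Step 3 — Numerator jωL = j·9.521; denominator R + jωL = 1600 + j9.521.
Step 4 — H = 3.541e-05 + j0.00595.
Step 5 — Magnitude: |H| = 0.00595 (-44.5 dB); phase: φ = 89.7°.

|H| = 0.00595 (-44.5 dB), φ = 89.7°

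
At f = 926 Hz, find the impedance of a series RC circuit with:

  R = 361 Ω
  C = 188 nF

Step 1 — Angular frequency: ω = 2π·f = 2π·926 = 5818 rad/s.
Step 2 — Component impedances:
  R: Z = R = 361 Ω
  C: Z = 1/(jωC) = -j/(ω·C) = 0 - j914.2 Ω
Step 3 — Series combination: Z_total = R + C = 361 - j914.2 Ω = 982.9∠-68.5° Ω.

Z = 361 - j914.2 Ω = 982.9∠-68.5° Ω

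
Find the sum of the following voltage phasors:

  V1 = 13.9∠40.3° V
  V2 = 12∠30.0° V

Step 1 — Convert each phasor to rectangular form:
  V1 = 13.9·(cos(40.3°) + j·sin(40.3°)) = 10.6 + j8.99 V
  V2 = 12·(cos(30.0°) + j·sin(30.0°)) = 10.39 + j6 V
Step 2 — Sum components: V_total = 20.99 + j14.99 V.
Step 3 — Convert to polar: |V_total| = 25.8 V, ∠V_total = 35.5°.

V_total = 25.8∠35.5° V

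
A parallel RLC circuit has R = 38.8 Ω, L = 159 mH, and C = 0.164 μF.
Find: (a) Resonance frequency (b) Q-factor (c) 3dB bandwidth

Step 1 — Resonance: ω₀ = 1/√(LC) = 1/√(0.159·1.64e-07) = 6193 rad/s.
Step 2 — f₀ = ω₀/(2π) = 985.6 Hz.
Step 3 — Parallel Q: Q = R/(ω₀L) = 38.8/(6193·0.159) = 0.03941.
Step 4 — Bandwidth: Δω = ω₀/Q = 1.572e+05 rad/s; BW = Δω/(2π) = 2.501e+04 Hz.

(a) f₀ = 985.6 Hz  (b) Q = 0.03941  (c) BW = 2.501e+04 Hz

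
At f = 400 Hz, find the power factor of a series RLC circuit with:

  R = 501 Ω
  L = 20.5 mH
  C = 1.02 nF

Step 1 — Angular frequency: ω = 2π·f = 2π·400 = 2513 rad/s.
Step 2 — Component impedances:
  R: Z = R = 501 Ω
  L: Z = jωL = j·2513·0.0205 = 0 + j51.52 Ω
  C: Z = 1/(jωC) = -j/(ω·C) = 0 - j3.901e+05 Ω
Step 3 — Series combination: Z_total = R + L + C = 501 - j3.9e+05 Ω = 3.9e+05∠-89.9° Ω.
Step 4 — Power factor: PF = cos(φ) = Re(Z)/|Z| = 501/3.9e+05 = 0.001285.
Step 5 — Type: Im(Z) = -3.9e+05 ⇒ leading (phase φ = -89.9°).

PF = 0.001285 (leading, φ = -89.9°)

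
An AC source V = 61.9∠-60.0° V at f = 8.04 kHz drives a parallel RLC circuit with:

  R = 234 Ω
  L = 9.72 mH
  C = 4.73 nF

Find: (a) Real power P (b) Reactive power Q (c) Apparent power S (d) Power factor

Step 1 — Angular frequency: ω = 2π·f = 2π·8040 = 5.052e+04 rad/s.
Step 2 — Component impedances:
  R: Z = R = 234 Ω
  L: Z = jωL = j·5.052e+04·0.00972 = 0 + j491 Ω
  C: Z = 1/(jωC) = -j/(ω·C) = 0 - j4185 Ω
Step 3 — Parallel combination: 1/Z_total = 1/R + 1/L + 1/C; Z_total = 198.8 + j83.63 Ω = 215.7∠22.8° Ω.
Step 4 — Source phasor: V = 61.9∠-60.0° V = 30.95 - j53.61 V.
Step 5 — Current: I = V / Z = 0.0359 - j0.2847 A = 0.287∠-82.8° A.
Step 6 — Complex power: S = V·I* = 16.37 + j6.888 VA.
Step 7 — Real power: P = Re(S) = 16.37 W.
Step 8 — Reactive power: Q = Im(S) = 6.888 VAR.
Step 9 — Apparent power: |S| = 17.76 VA.
Step 10 — Power factor: PF = P/|S| = 0.9218 (lagging).

(a) P = 16.37 W  (b) Q = 6.888 VAR  (c) S = 17.76 VA  (d) PF = 0.9218 (lagging)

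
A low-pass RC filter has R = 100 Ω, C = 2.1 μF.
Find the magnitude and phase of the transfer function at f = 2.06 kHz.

Step 1 — Angular frequency: ω = 2π·2060 = 1.294e+04 rad/s.
Step 2 — Transfer function: H(jω) = 1/(1 + jωRC).
Step 3 — Denominator: 1 + jωRC = 1 + j·1.294e+04·100·2.1e-06 = 1 + j2.718.
Step 4 — H = 0.1192 - j0.324.
Step 5 — Magnitude: |H| = 0.3453 (-9.2 dB); phase: φ = -69.8°.

|H| = 0.3453 (-9.2 dB), φ = -69.8°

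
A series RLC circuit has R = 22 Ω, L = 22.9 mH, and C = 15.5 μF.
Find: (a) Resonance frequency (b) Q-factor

Step 1 — Resonance condition Im(Z)=0 gives ω₀ = 1/√(LC).
Step 2 — ω₀ = 1/√(0.0229·1.55e-05) = 1678 rad/s.
Step 3 — f₀ = ω₀/(2π) = 267.1 Hz.
Step 4 — Series Q: Q = ω₀L/R = 1678·0.0229/22 = 1.747.

(a) f₀ = 267.1 Hz  (b) Q = 1.747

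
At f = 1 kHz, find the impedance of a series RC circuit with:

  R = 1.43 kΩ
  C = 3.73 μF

Step 1 — Angular frequency: ω = 2π·f = 2π·1000 = 6283 rad/s.
Step 2 — Component impedances:
  R: Z = R = 1430 Ω
  C: Z = 1/(jωC) = -j/(ω·C) = 0 - j42.67 Ω
Step 3 — Series combination: Z_total = R + C = 1430 - j42.67 Ω = 1431∠-1.7° Ω.

Z = 1430 - j42.67 Ω = 1431∠-1.7° Ω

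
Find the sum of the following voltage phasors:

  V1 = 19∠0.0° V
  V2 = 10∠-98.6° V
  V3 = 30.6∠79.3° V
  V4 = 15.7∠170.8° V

Step 1 — Convert each phasor to rectangular form:
  V1 = 19·(cos(0.0°) + j·sin(0.0°)) = 19 V
  V2 = 10·(cos(-98.6°) + j·sin(-98.6°)) = -1.495 - j9.888 V
  V3 = 30.6·(cos(79.3°) + j·sin(79.3°)) = 5.681 + j30.07 V
  V4 = 15.7·(cos(170.8°) + j·sin(170.8°)) = -15.5 + j2.51 V
Step 2 — Sum components: V_total = 7.688 + j22.69 V.
Step 3 — Convert to polar: |V_total| = 23.96 V, ∠V_total = 71.3°.

V_total = 23.96∠71.3° V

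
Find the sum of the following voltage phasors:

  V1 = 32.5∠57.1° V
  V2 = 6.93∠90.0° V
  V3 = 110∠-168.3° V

Step 1 — Convert each phasor to rectangular form:
  V1 = 32.5·(cos(57.1°) + j·sin(57.1°)) = 17.65 + j27.29 V
  V2 = 6.93·(cos(90.0°) + j·sin(90.0°)) = 0 + j6.93 V
  V3 = 110·(cos(-168.3°) + j·sin(-168.3°)) = -107.7 - j22.31 V
Step 2 — Sum components: V_total = -90.06 + j11.91 V.
Step 3 — Convert to polar: |V_total| = 90.85 V, ∠V_total = 172.5°.

V_total = 90.85∠172.5° V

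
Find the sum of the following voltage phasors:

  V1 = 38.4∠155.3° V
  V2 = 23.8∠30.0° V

Step 1 — Convert each phasor to rectangular form:
  V1 = 38.4·(cos(155.3°) + j·sin(155.3°)) = -34.89 + j16.05 V
  V2 = 23.8·(cos(30.0°) + j·sin(30.0°)) = 20.61 + j11.9 V
Step 2 — Sum components: V_total = -14.28 + j27.95 V.
Step 3 — Convert to polar: |V_total| = 31.38 V, ∠V_total = 117.1°.

V_total = 31.38∠117.1° V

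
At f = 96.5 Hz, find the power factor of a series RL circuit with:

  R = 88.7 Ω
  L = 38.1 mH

Step 1 — Angular frequency: ω = 2π·f = 2π·96.5 = 606.3 rad/s.
Step 2 — Component impedances:
  R: Z = R = 88.7 Ω
  L: Z = jωL = j·606.3·0.0381 = 0 + j23.1 Ω
Step 3 — Series combination: Z_total = R + L = 88.7 + j23.1 Ω = 91.66∠14.6° Ω.
Step 4 — Power factor: PF = cos(φ) = Re(Z)/|Z| = 88.7/91.66 = 0.9677.
Step 5 — Type: Im(Z) = 23.1 ⇒ lagging (phase φ = 14.6°).

PF = 0.9677 (lagging, φ = 14.6°)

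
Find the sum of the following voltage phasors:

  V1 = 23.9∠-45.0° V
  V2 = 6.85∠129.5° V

Step 1 — Convert each phasor to rectangular form:
  V1 = 23.9·(cos(-45.0°) + j·sin(-45.0°)) = 16.9 - j16.9 V
  V2 = 6.85·(cos(129.5°) + j·sin(129.5°)) = -4.357 + j5.286 V
Step 2 — Sum components: V_total = 12.54 - j11.61 V.
Step 3 — Convert to polar: |V_total| = 17.09 V, ∠V_total = -42.8°.

V_total = 17.09∠-42.8° V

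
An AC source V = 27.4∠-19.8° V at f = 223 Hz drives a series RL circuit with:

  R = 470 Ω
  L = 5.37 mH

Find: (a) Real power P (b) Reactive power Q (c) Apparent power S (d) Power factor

Step 1 — Angular frequency: ω = 2π·f = 2π·223 = 1401 rad/s.
Step 2 — Component impedances:
  R: Z = R = 470 Ω
  L: Z = jωL = j·1401·0.00537 = 0 + j7.524 Ω
Step 3 — Series combination: Z_total = R + L = 470 + j7.524 Ω = 470.1∠0.9° Ω.
Step 4 — Source phasor: V = 27.4∠-19.8° V = 25.78 - j9.281 V.
Step 5 — Current: I = V / Z = 0.05452 - j0.02062 A = 0.05829∠-20.7° A.
Step 6 — Complex power: S = V·I* = 1.597 + j0.02557 VA.
Step 7 — Real power: P = Re(S) = 1.597 W.
Step 8 — Reactive power: Q = Im(S) = 0.02557 VAR.
Step 9 — Apparent power: |S| = 1.597 VA.
Step 10 — Power factor: PF = P/|S| = 0.9999 (lagging).

(a) P = 1.597 W  (b) Q = 0.02557 VAR  (c) S = 1.597 VA  (d) PF = 0.9999 (lagging)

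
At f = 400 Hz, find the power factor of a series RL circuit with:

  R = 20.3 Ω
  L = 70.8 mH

Step 1 — Angular frequency: ω = 2π·f = 2π·400 = 2513 rad/s.
Step 2 — Component impedances:
  R: Z = R = 20.3 Ω
  L: Z = jωL = j·2513·0.0708 = 0 + j177.9 Ω
Step 3 — Series combination: Z_total = R + L = 20.3 + j177.9 Ω = 179.1∠83.5° Ω.
Step 4 — Power factor: PF = cos(φ) = Re(Z)/|Z| = 20.3/179.1 = 0.1133.
Step 5 — Type: Im(Z) = 177.9 ⇒ lagging (phase φ = 83.5°).

PF = 0.1133 (lagging, φ = 83.5°)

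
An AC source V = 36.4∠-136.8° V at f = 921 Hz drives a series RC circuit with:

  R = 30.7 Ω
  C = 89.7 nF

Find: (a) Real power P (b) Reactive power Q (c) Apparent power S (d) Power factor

Step 1 — Angular frequency: ω = 2π·f = 2π·921 = 5787 rad/s.
Step 2 — Component impedances:
  R: Z = R = 30.7 Ω
  C: Z = 1/(jωC) = -j/(ω·C) = 0 - j1926 Ω
Step 3 — Series combination: Z_total = R + C = 30.7 - j1926 Ω = 1927∠-89.1° Ω.
Step 4 — Source phasor: V = 36.4∠-136.8° V = -26.53 - j24.92 V.
Step 5 — Current: I = V / Z = 0.01271 - j0.01398 A = 0.01889∠-47.7° A.
Step 6 — Complex power: S = V·I* = 0.01096 - j0.6876 VA.
Step 7 — Real power: P = Re(S) = 0.01096 W.
Step 8 — Reactive power: Q = Im(S) = -0.6876 VAR.
Step 9 — Apparent power: |S| = 0.6877 VA.
Step 10 — Power factor: PF = P/|S| = 0.01593 (leading).

(a) P = 0.01096 W  (b) Q = -0.6876 VAR  (c) S = 0.6877 VA  (d) PF = 0.01593 (leading)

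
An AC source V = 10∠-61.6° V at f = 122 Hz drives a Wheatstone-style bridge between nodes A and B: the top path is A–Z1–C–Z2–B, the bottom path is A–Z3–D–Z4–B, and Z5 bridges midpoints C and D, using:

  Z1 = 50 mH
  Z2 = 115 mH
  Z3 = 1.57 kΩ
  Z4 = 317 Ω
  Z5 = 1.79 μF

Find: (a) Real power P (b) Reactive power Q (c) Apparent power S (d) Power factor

Step 1 — Angular frequency: ω = 2π·f = 2π·122 = 766.5 rad/s.
Step 2 — Component impedances:
  Z1: Z = jωL = j·766.5·0.05 = 0 + j38.33 Ω
  Z2: Z = jωL = j·766.5·0.115 = 0 + j88.15 Ω
  Z3: Z = R = 1570 Ω
  Z4: Z = R = 317 Ω
  Z5: Z = 1/(jωC) = -j/(ω·C) = 0 - j728.8 Ω
Step 3 — Bridge requires nodal analysis (the Z5 bridge couples midpoints C and D, so the two paths cannot be reduced to a simple series/parallel combination). Setting node B to ground and injecting 1 A at node A, the 3-node admittance system at A, C, D solves to V_A = Z_AB = 11.49 + j131.3 Ω = 131.8∠85.0° Ω.
Step 4 — Source phasor: V = 10∠-61.6° V = 4.756 - j8.796 V.
Step 5 — Current: I = V / Z = -0.06333 - j0.04176 A = 0.07586∠-146.6° A.
Step 6 — Complex power: S = V·I* = 0.06611 + j0.7557 VA.
Step 7 — Real power: P = Re(S) = 0.06611 W.
Step 8 — Reactive power: Q = Im(S) = 0.7557 VAR.
Step 9 — Apparent power: |S| = 0.7586 VA.
Step 10 — Power factor: PF = P/|S| = 0.08715 (lagging).

(a) P = 0.06611 W  (b) Q = 0.7557 VAR  (c) S = 0.7586 VA  (d) PF = 0.08715 (lagging)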